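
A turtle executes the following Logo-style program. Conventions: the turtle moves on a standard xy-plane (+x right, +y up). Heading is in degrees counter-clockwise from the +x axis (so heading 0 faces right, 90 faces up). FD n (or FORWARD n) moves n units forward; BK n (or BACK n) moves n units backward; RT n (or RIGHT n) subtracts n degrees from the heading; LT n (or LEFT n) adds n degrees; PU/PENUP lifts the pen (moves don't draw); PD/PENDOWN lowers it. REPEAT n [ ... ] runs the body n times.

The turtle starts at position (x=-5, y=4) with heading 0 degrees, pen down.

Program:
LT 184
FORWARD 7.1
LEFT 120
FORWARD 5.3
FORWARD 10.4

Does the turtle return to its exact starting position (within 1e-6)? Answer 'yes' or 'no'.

Executing turtle program step by step:
Start: pos=(-5,4), heading=0, pen down
LT 184: heading 0 -> 184
FD 7.1: (-5,4) -> (-12.083,3.505) [heading=184, draw]
LT 120: heading 184 -> 304
FD 5.3: (-12.083,3.505) -> (-9.119,-0.889) [heading=304, draw]
FD 10.4: (-9.119,-0.889) -> (-3.303,-9.511) [heading=304, draw]
Final: pos=(-3.303,-9.511), heading=304, 3 segment(s) drawn

Start position: (-5, 4)
Final position: (-3.303, -9.511)
Distance = 13.617; >= 1e-6 -> NOT closed

Answer: no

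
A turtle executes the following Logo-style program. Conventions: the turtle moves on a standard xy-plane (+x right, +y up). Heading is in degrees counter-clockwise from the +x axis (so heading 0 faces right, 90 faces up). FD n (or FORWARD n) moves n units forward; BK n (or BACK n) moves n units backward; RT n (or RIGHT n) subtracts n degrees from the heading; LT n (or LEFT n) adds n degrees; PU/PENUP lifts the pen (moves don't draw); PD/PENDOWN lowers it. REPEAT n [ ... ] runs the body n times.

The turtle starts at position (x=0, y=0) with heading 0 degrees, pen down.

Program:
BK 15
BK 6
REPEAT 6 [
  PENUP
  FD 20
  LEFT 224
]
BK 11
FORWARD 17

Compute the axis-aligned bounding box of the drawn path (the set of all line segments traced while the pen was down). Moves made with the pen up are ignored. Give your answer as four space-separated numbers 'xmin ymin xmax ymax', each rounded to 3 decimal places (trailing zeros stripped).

Executing turtle program step by step:
Start: pos=(0,0), heading=0, pen down
BK 15: (0,0) -> (-15,0) [heading=0, draw]
BK 6: (-15,0) -> (-21,0) [heading=0, draw]
REPEAT 6 [
  -- iteration 1/6 --
  PU: pen up
  FD 20: (-21,0) -> (-1,0) [heading=0, move]
  LT 224: heading 0 -> 224
  -- iteration 2/6 --
  PU: pen up
  FD 20: (-1,0) -> (-15.387,-13.893) [heading=224, move]
  LT 224: heading 224 -> 88
  -- iteration 3/6 --
  PU: pen up
  FD 20: (-15.387,-13.893) -> (-14.689,6.095) [heading=88, move]
  LT 224: heading 88 -> 312
  -- iteration 4/6 --
  PU: pen up
  FD 20: (-14.689,6.095) -> (-1.306,-8.768) [heading=312, move]
  LT 224: heading 312 -> 176
  -- iteration 5/6 --
  PU: pen up
  FD 20: (-1.306,-8.768) -> (-21.257,-7.373) [heading=176, move]
  LT 224: heading 176 -> 40
  -- iteration 6/6 --
  PU: pen up
  FD 20: (-21.257,-7.373) -> (-5.937,5.483) [heading=40, move]
  LT 224: heading 40 -> 264
]
BK 11: (-5.937,5.483) -> (-4.787,16.422) [heading=264, move]
FD 17: (-4.787,16.422) -> (-6.564,-0.484) [heading=264, move]
Final: pos=(-6.564,-0.484), heading=264, 2 segment(s) drawn

Segment endpoints: x in {-21, -15, 0}, y in {0}
xmin=-21, ymin=0, xmax=0, ymax=0

Answer: -21 0 0 0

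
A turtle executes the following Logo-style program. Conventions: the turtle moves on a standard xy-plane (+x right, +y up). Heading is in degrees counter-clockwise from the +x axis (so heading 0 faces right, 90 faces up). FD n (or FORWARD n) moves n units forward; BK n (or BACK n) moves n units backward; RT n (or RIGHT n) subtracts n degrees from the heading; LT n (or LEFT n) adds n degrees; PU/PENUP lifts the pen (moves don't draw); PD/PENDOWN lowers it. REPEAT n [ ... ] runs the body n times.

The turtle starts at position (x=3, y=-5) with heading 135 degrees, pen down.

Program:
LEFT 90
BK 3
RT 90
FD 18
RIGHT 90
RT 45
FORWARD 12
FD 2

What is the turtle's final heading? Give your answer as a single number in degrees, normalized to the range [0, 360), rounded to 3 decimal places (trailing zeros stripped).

Executing turtle program step by step:
Start: pos=(3,-5), heading=135, pen down
LT 90: heading 135 -> 225
BK 3: (3,-5) -> (5.121,-2.879) [heading=225, draw]
RT 90: heading 225 -> 135
FD 18: (5.121,-2.879) -> (-7.607,9.849) [heading=135, draw]
RT 90: heading 135 -> 45
RT 45: heading 45 -> 0
FD 12: (-7.607,9.849) -> (4.393,9.849) [heading=0, draw]
FD 2: (4.393,9.849) -> (6.393,9.849) [heading=0, draw]
Final: pos=(6.393,9.849), heading=0, 4 segment(s) drawn

Answer: 0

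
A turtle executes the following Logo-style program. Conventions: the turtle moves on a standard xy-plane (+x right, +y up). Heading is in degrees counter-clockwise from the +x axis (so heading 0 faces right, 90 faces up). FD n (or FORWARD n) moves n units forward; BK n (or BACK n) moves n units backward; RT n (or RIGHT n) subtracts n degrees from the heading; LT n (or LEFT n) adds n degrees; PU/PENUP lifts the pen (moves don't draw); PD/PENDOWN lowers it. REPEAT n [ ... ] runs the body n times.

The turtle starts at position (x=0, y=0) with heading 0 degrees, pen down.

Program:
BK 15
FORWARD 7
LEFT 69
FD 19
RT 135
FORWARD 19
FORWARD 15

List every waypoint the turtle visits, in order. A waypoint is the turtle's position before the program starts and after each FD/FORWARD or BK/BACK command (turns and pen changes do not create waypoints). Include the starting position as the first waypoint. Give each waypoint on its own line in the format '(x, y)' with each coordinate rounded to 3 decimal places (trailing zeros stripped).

Answer: (0, 0)
(-15, 0)
(-8, 0)
(-1.191, 17.738)
(6.537, 0.381)
(12.638, -13.323)

Derivation:
Executing turtle program step by step:
Start: pos=(0,0), heading=0, pen down
BK 15: (0,0) -> (-15,0) [heading=0, draw]
FD 7: (-15,0) -> (-8,0) [heading=0, draw]
LT 69: heading 0 -> 69
FD 19: (-8,0) -> (-1.191,17.738) [heading=69, draw]
RT 135: heading 69 -> 294
FD 19: (-1.191,17.738) -> (6.537,0.381) [heading=294, draw]
FD 15: (6.537,0.381) -> (12.638,-13.323) [heading=294, draw]
Final: pos=(12.638,-13.323), heading=294, 5 segment(s) drawn
Waypoints (6 total):
(0, 0)
(-15, 0)
(-8, 0)
(-1.191, 17.738)
(6.537, 0.381)
(12.638, -13.323)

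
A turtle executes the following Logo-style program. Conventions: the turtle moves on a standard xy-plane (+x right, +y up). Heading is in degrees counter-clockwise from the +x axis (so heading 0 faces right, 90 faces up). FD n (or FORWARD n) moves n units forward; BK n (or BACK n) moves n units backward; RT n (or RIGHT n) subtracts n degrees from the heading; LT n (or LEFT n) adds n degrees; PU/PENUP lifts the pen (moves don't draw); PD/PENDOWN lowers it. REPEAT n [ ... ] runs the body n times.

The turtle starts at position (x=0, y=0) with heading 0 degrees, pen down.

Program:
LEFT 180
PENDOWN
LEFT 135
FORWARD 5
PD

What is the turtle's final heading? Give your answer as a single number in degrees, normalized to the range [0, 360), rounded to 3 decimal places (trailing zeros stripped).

Answer: 315

Derivation:
Executing turtle program step by step:
Start: pos=(0,0), heading=0, pen down
LT 180: heading 0 -> 180
PD: pen down
LT 135: heading 180 -> 315
FD 5: (0,0) -> (3.536,-3.536) [heading=315, draw]
PD: pen down
Final: pos=(3.536,-3.536), heading=315, 1 segment(s) drawn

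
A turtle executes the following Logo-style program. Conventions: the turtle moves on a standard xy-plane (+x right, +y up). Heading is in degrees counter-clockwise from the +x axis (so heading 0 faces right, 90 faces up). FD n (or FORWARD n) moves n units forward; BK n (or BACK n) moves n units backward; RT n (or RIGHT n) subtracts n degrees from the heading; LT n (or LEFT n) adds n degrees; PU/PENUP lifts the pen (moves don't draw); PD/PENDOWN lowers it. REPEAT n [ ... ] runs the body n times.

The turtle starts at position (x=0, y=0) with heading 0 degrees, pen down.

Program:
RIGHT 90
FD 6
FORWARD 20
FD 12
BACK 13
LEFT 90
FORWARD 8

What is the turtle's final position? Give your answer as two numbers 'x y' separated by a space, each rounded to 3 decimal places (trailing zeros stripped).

Executing turtle program step by step:
Start: pos=(0,0), heading=0, pen down
RT 90: heading 0 -> 270
FD 6: (0,0) -> (0,-6) [heading=270, draw]
FD 20: (0,-6) -> (0,-26) [heading=270, draw]
FD 12: (0,-26) -> (0,-38) [heading=270, draw]
BK 13: (0,-38) -> (0,-25) [heading=270, draw]
LT 90: heading 270 -> 0
FD 8: (0,-25) -> (8,-25) [heading=0, draw]
Final: pos=(8,-25), heading=0, 5 segment(s) drawn

Answer: 8 -25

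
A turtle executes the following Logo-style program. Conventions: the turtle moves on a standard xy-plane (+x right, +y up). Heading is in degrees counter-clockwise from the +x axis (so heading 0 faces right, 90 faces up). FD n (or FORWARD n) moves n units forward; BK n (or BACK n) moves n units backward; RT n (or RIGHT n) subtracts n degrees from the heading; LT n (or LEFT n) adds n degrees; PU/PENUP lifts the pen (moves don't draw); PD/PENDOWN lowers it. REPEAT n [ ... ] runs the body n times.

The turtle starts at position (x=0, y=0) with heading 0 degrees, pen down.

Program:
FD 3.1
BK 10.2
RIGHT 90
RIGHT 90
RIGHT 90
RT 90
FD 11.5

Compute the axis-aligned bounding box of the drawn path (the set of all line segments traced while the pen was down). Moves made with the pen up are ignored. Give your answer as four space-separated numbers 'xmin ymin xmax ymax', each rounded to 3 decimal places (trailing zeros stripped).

Executing turtle program step by step:
Start: pos=(0,0), heading=0, pen down
FD 3.1: (0,0) -> (3.1,0) [heading=0, draw]
BK 10.2: (3.1,0) -> (-7.1,0) [heading=0, draw]
RT 90: heading 0 -> 270
RT 90: heading 270 -> 180
RT 90: heading 180 -> 90
RT 90: heading 90 -> 0
FD 11.5: (-7.1,0) -> (4.4,0) [heading=0, draw]
Final: pos=(4.4,0), heading=0, 3 segment(s) drawn

Segment endpoints: x in {-7.1, 0, 3.1, 4.4}, y in {0, 0}
xmin=-7.1, ymin=0, xmax=4.4, ymax=0

Answer: -7.1 0 4.4 0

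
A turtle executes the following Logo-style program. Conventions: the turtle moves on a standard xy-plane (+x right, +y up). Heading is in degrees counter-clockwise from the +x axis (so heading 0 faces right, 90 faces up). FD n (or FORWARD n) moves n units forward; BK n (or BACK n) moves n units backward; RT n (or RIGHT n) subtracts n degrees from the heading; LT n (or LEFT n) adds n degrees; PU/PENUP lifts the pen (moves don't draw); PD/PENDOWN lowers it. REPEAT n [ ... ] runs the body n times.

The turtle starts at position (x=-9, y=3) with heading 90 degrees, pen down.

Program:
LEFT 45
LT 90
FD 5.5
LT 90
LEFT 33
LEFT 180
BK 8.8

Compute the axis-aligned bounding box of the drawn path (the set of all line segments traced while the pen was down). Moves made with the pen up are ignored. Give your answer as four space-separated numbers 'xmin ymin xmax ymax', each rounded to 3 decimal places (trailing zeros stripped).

Answer: -12.889 -2.719 -4.281 3

Derivation:
Executing turtle program step by step:
Start: pos=(-9,3), heading=90, pen down
LT 45: heading 90 -> 135
LT 90: heading 135 -> 225
FD 5.5: (-9,3) -> (-12.889,-0.889) [heading=225, draw]
LT 90: heading 225 -> 315
LT 33: heading 315 -> 348
LT 180: heading 348 -> 168
BK 8.8: (-12.889,-0.889) -> (-4.281,-2.719) [heading=168, draw]
Final: pos=(-4.281,-2.719), heading=168, 2 segment(s) drawn

Segment endpoints: x in {-12.889, -9, -4.281}, y in {-2.719, -0.889, 3}
xmin=-12.889, ymin=-2.719, xmax=-4.281, ymax=3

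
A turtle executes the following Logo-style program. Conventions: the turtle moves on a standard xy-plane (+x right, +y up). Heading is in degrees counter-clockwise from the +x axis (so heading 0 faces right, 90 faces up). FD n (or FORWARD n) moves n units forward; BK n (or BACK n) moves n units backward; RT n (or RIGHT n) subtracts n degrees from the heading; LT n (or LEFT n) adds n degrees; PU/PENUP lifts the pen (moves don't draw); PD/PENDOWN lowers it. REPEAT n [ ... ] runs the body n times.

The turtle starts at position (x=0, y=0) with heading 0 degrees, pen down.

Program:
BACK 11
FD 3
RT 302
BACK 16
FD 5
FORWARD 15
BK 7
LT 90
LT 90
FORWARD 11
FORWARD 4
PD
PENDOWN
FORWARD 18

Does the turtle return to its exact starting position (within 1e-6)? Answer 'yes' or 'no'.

Executing turtle program step by step:
Start: pos=(0,0), heading=0, pen down
BK 11: (0,0) -> (-11,0) [heading=0, draw]
FD 3: (-11,0) -> (-8,0) [heading=0, draw]
RT 302: heading 0 -> 58
BK 16: (-8,0) -> (-16.479,-13.569) [heading=58, draw]
FD 5: (-16.479,-13.569) -> (-13.829,-9.329) [heading=58, draw]
FD 15: (-13.829,-9.329) -> (-5.88,3.392) [heading=58, draw]
BK 7: (-5.88,3.392) -> (-9.59,-2.544) [heading=58, draw]
LT 90: heading 58 -> 148
LT 90: heading 148 -> 238
FD 11: (-9.59,-2.544) -> (-15.419,-11.873) [heading=238, draw]
FD 4: (-15.419,-11.873) -> (-17.539,-15.265) [heading=238, draw]
PD: pen down
PD: pen down
FD 18: (-17.539,-15.265) -> (-27.077,-30.53) [heading=238, draw]
Final: pos=(-27.077,-30.53), heading=238, 9 segment(s) drawn

Start position: (0, 0)
Final position: (-27.077, -30.53)
Distance = 40.807; >= 1e-6 -> NOT closed

Answer: no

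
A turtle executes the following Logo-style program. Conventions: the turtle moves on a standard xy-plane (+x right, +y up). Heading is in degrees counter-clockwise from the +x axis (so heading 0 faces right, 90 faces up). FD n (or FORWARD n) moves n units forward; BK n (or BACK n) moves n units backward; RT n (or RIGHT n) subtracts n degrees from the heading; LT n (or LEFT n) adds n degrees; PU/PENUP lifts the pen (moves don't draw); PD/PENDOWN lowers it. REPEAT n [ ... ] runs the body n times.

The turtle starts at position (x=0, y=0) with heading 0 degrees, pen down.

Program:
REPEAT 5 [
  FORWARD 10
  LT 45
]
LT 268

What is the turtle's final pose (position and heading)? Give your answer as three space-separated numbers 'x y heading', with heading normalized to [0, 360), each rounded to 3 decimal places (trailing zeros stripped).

Answer: 0 24.142 133

Derivation:
Executing turtle program step by step:
Start: pos=(0,0), heading=0, pen down
REPEAT 5 [
  -- iteration 1/5 --
  FD 10: (0,0) -> (10,0) [heading=0, draw]
  LT 45: heading 0 -> 45
  -- iteration 2/5 --
  FD 10: (10,0) -> (17.071,7.071) [heading=45, draw]
  LT 45: heading 45 -> 90
  -- iteration 3/5 --
  FD 10: (17.071,7.071) -> (17.071,17.071) [heading=90, draw]
  LT 45: heading 90 -> 135
  -- iteration 4/5 --
  FD 10: (17.071,17.071) -> (10,24.142) [heading=135, draw]
  LT 45: heading 135 -> 180
  -- iteration 5/5 --
  FD 10: (10,24.142) -> (0,24.142) [heading=180, draw]
  LT 45: heading 180 -> 225
]
LT 268: heading 225 -> 133
Final: pos=(0,24.142), heading=133, 5 segment(s) drawn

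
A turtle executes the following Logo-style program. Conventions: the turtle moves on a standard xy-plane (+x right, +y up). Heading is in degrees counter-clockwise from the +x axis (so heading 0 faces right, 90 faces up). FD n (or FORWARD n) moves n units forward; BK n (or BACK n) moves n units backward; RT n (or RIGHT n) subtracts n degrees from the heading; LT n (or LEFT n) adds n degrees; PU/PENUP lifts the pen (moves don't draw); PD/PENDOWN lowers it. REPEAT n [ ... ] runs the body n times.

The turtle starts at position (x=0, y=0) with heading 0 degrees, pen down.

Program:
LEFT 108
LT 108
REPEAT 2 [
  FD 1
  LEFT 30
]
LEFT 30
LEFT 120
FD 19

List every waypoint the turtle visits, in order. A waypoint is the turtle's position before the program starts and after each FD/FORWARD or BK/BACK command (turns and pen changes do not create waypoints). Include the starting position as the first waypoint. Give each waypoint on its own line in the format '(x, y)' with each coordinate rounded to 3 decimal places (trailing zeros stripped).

Answer: (0, 0)
(-0.809, -0.588)
(-1.216, -1.501)
(6.512, 15.856)

Derivation:
Executing turtle program step by step:
Start: pos=(0,0), heading=0, pen down
LT 108: heading 0 -> 108
LT 108: heading 108 -> 216
REPEAT 2 [
  -- iteration 1/2 --
  FD 1: (0,0) -> (-0.809,-0.588) [heading=216, draw]
  LT 30: heading 216 -> 246
  -- iteration 2/2 --
  FD 1: (-0.809,-0.588) -> (-1.216,-1.501) [heading=246, draw]
  LT 30: heading 246 -> 276
]
LT 30: heading 276 -> 306
LT 120: heading 306 -> 66
FD 19: (-1.216,-1.501) -> (6.512,15.856) [heading=66, draw]
Final: pos=(6.512,15.856), heading=66, 3 segment(s) drawn
Waypoints (4 total):
(0, 0)
(-0.809, -0.588)
(-1.216, -1.501)
(6.512, 15.856)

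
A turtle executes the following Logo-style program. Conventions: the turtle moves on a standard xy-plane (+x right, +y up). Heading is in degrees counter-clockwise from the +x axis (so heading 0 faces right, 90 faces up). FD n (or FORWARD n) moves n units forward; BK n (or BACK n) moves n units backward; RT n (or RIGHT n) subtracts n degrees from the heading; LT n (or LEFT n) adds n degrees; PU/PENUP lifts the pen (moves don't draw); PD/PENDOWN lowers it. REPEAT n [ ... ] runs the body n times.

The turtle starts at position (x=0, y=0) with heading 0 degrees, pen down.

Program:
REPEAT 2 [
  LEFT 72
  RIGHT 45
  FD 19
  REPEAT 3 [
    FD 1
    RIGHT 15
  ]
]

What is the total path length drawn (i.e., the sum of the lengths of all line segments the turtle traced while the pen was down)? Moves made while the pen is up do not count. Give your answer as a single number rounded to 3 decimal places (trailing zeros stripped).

Executing turtle program step by step:
Start: pos=(0,0), heading=0, pen down
REPEAT 2 [
  -- iteration 1/2 --
  LT 72: heading 0 -> 72
  RT 45: heading 72 -> 27
  FD 19: (0,0) -> (16.929,8.626) [heading=27, draw]
  REPEAT 3 [
    -- iteration 1/3 --
    FD 1: (16.929,8.626) -> (17.82,9.08) [heading=27, draw]
    RT 15: heading 27 -> 12
    -- iteration 2/3 --
    FD 1: (17.82,9.08) -> (18.798,9.288) [heading=12, draw]
    RT 15: heading 12 -> 357
    -- iteration 3/3 --
    FD 1: (18.798,9.288) -> (19.797,9.235) [heading=357, draw]
    RT 15: heading 357 -> 342
  ]
  -- iteration 2/2 --
  LT 72: heading 342 -> 54
  RT 45: heading 54 -> 9
  FD 19: (19.797,9.235) -> (38.563,12.208) [heading=9, draw]
  REPEAT 3 [
    -- iteration 1/3 --
    FD 1: (38.563,12.208) -> (39.551,12.364) [heading=9, draw]
    RT 15: heading 9 -> 354
    -- iteration 2/3 --
    FD 1: (39.551,12.364) -> (40.545,12.26) [heading=354, draw]
    RT 15: heading 354 -> 339
    -- iteration 3/3 --
    FD 1: (40.545,12.26) -> (41.479,11.901) [heading=339, draw]
    RT 15: heading 339 -> 324
  ]
]
Final: pos=(41.479,11.901), heading=324, 8 segment(s) drawn

Segment lengths:
  seg 1: (0,0) -> (16.929,8.626), length = 19
  seg 2: (16.929,8.626) -> (17.82,9.08), length = 1
  seg 3: (17.82,9.08) -> (18.798,9.288), length = 1
  seg 4: (18.798,9.288) -> (19.797,9.235), length = 1
  seg 5: (19.797,9.235) -> (38.563,12.208), length = 19
  seg 6: (38.563,12.208) -> (39.551,12.364), length = 1
  seg 7: (39.551,12.364) -> (40.545,12.26), length = 1
  seg 8: (40.545,12.26) -> (41.479,11.901), length = 1
Total = 44

Answer: 44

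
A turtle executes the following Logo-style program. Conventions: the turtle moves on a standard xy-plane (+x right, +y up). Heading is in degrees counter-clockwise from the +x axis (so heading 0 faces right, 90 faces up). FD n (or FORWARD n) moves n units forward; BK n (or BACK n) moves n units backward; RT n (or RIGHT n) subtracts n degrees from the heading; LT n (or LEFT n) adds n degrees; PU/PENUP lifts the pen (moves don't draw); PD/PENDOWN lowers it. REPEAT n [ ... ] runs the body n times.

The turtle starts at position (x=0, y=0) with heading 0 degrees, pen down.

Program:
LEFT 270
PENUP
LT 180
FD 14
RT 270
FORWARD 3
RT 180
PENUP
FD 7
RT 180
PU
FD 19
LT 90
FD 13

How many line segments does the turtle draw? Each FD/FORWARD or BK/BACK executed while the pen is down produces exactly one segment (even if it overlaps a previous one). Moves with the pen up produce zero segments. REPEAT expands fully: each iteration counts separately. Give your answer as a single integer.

Executing turtle program step by step:
Start: pos=(0,0), heading=0, pen down
LT 270: heading 0 -> 270
PU: pen up
LT 180: heading 270 -> 90
FD 14: (0,0) -> (0,14) [heading=90, move]
RT 270: heading 90 -> 180
FD 3: (0,14) -> (-3,14) [heading=180, move]
RT 180: heading 180 -> 0
PU: pen up
FD 7: (-3,14) -> (4,14) [heading=0, move]
RT 180: heading 0 -> 180
PU: pen up
FD 19: (4,14) -> (-15,14) [heading=180, move]
LT 90: heading 180 -> 270
FD 13: (-15,14) -> (-15,1) [heading=270, move]
Final: pos=(-15,1), heading=270, 0 segment(s) drawn
Segments drawn: 0

Answer: 0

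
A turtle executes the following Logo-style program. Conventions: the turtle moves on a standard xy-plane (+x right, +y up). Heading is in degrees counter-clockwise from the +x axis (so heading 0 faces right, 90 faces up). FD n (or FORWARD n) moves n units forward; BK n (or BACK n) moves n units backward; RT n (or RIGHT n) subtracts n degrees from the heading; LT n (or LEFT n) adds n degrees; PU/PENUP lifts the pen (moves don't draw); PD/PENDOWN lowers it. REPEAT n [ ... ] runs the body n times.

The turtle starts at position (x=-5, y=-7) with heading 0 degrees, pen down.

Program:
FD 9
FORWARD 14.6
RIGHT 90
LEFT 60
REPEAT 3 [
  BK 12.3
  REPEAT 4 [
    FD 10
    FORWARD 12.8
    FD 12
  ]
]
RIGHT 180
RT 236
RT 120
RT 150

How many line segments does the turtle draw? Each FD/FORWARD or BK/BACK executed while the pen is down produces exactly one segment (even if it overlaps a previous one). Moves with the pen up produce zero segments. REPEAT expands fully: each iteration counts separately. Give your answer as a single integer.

Answer: 41

Derivation:
Executing turtle program step by step:
Start: pos=(-5,-7), heading=0, pen down
FD 9: (-5,-7) -> (4,-7) [heading=0, draw]
FD 14.6: (4,-7) -> (18.6,-7) [heading=0, draw]
RT 90: heading 0 -> 270
LT 60: heading 270 -> 330
REPEAT 3 [
  -- iteration 1/3 --
  BK 12.3: (18.6,-7) -> (7.948,-0.85) [heading=330, draw]
  REPEAT 4 [
    -- iteration 1/4 --
    FD 10: (7.948,-0.85) -> (16.608,-5.85) [heading=330, draw]
    FD 12.8: (16.608,-5.85) -> (27.693,-12.25) [heading=330, draw]
    FD 12: (27.693,-12.25) -> (38.086,-18.25) [heading=330, draw]
    -- iteration 2/4 --
    FD 10: (38.086,-18.25) -> (46.746,-23.25) [heading=330, draw]
    FD 12.8: (46.746,-23.25) -> (57.831,-29.65) [heading=330, draw]
    FD 12: (57.831,-29.65) -> (68.223,-35.65) [heading=330, draw]
    -- iteration 3/4 --
    FD 10: (68.223,-35.65) -> (76.884,-40.65) [heading=330, draw]
    FD 12.8: (76.884,-40.65) -> (87.969,-47.05) [heading=330, draw]
    FD 12: (87.969,-47.05) -> (98.361,-53.05) [heading=330, draw]
    -- iteration 4/4 --
    FD 10: (98.361,-53.05) -> (107.021,-58.05) [heading=330, draw]
    FD 12.8: (107.021,-58.05) -> (118.106,-64.45) [heading=330, draw]
    FD 12: (118.106,-64.45) -> (128.499,-70.45) [heading=330, draw]
  ]
  -- iteration 2/3 --
  BK 12.3: (128.499,-70.45) -> (117.847,-64.3) [heading=330, draw]
  REPEAT 4 [
    -- iteration 1/4 --
    FD 10: (117.847,-64.3) -> (126.507,-69.3) [heading=330, draw]
    FD 12.8: (126.507,-69.3) -> (137.592,-75.7) [heading=330, draw]
    FD 12: (137.592,-75.7) -> (147.984,-81.7) [heading=330, draw]
    -- iteration 2/4 --
    FD 10: (147.984,-81.7) -> (156.644,-86.7) [heading=330, draw]
    FD 12.8: (156.644,-86.7) -> (167.73,-93.1) [heading=330, draw]
    FD 12: (167.73,-93.1) -> (178.122,-99.1) [heading=330, draw]
    -- iteration 3/4 --
    FD 10: (178.122,-99.1) -> (186.782,-104.1) [heading=330, draw]
    FD 12.8: (186.782,-104.1) -> (197.867,-110.5) [heading=330, draw]
    FD 12: (197.867,-110.5) -> (208.26,-116.5) [heading=330, draw]
    -- iteration 4/4 --
    FD 10: (208.26,-116.5) -> (216.92,-121.5) [heading=330, draw]
    FD 12.8: (216.92,-121.5) -> (228.005,-127.9) [heading=330, draw]
    FD 12: (228.005,-127.9) -> (238.397,-133.9) [heading=330, draw]
  ]
  -- iteration 3/3 --
  BK 12.3: (238.397,-133.9) -> (227.745,-127.75) [heading=330, draw]
  REPEAT 4 [
    -- iteration 1/4 --
    FD 10: (227.745,-127.75) -> (236.405,-132.75) [heading=330, draw]
    FD 12.8: (236.405,-132.75) -> (247.491,-139.15) [heading=330, draw]
    FD 12: (247.491,-139.15) -> (257.883,-145.15) [heading=330, draw]
    -- iteration 2/4 --
    FD 10: (257.883,-145.15) -> (266.543,-150.15) [heading=330, draw]
    FD 12.8: (266.543,-150.15) -> (277.628,-156.55) [heading=330, draw]
    FD 12: (277.628,-156.55) -> (288.021,-162.55) [heading=330, draw]
    -- iteration 3/4 --
    FD 10: (288.021,-162.55) -> (296.681,-167.55) [heading=330, draw]
    FD 12.8: (296.681,-167.55) -> (307.766,-173.95) [heading=330, draw]
    FD 12: (307.766,-173.95) -> (318.158,-179.95) [heading=330, draw]
    -- iteration 4/4 --
    FD 10: (318.158,-179.95) -> (326.818,-184.95) [heading=330, draw]
    FD 12.8: (326.818,-184.95) -> (337.904,-191.35) [heading=330, draw]
    FD 12: (337.904,-191.35) -> (348.296,-197.35) [heading=330, draw]
  ]
]
RT 180: heading 330 -> 150
RT 236: heading 150 -> 274
RT 120: heading 274 -> 154
RT 150: heading 154 -> 4
Final: pos=(348.296,-197.35), heading=4, 41 segment(s) drawn
Segments drawn: 41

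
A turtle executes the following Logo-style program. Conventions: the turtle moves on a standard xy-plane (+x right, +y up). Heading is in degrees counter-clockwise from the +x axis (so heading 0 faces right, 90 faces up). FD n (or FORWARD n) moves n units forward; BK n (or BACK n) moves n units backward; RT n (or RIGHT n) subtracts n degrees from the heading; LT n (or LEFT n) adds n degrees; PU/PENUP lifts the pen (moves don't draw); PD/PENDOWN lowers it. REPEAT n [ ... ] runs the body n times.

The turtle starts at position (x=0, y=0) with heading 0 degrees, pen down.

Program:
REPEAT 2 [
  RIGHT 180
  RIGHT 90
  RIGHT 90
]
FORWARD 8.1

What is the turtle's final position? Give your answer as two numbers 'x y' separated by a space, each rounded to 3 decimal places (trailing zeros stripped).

Answer: 8.1 0

Derivation:
Executing turtle program step by step:
Start: pos=(0,0), heading=0, pen down
REPEAT 2 [
  -- iteration 1/2 --
  RT 180: heading 0 -> 180
  RT 90: heading 180 -> 90
  RT 90: heading 90 -> 0
  -- iteration 2/2 --
  RT 180: heading 0 -> 180
  RT 90: heading 180 -> 90
  RT 90: heading 90 -> 0
]
FD 8.1: (0,0) -> (8.1,0) [heading=0, draw]
Final: pos=(8.1,0), heading=0, 1 segment(s) drawn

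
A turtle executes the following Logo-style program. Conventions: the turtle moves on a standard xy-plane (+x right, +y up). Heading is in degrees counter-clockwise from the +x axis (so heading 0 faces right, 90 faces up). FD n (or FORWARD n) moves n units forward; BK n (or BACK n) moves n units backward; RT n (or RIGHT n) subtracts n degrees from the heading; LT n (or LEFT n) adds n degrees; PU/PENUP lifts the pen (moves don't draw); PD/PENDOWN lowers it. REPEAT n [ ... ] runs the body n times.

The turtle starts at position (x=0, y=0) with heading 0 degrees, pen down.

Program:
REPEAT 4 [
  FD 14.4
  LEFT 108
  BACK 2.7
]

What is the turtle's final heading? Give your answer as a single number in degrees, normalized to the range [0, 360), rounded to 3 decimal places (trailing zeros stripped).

Answer: 72

Derivation:
Executing turtle program step by step:
Start: pos=(0,0), heading=0, pen down
REPEAT 4 [
  -- iteration 1/4 --
  FD 14.4: (0,0) -> (14.4,0) [heading=0, draw]
  LT 108: heading 0 -> 108
  BK 2.7: (14.4,0) -> (15.234,-2.568) [heading=108, draw]
  -- iteration 2/4 --
  FD 14.4: (15.234,-2.568) -> (10.785,11.127) [heading=108, draw]
  LT 108: heading 108 -> 216
  BK 2.7: (10.785,11.127) -> (12.969,12.714) [heading=216, draw]
  -- iteration 3/4 --
  FD 14.4: (12.969,12.714) -> (1.319,4.25) [heading=216, draw]
  LT 108: heading 216 -> 324
  BK 2.7: (1.319,4.25) -> (-0.865,5.837) [heading=324, draw]
  -- iteration 4/4 --
  FD 14.4: (-0.865,5.837) -> (10.785,-2.627) [heading=324, draw]
  LT 108: heading 324 -> 72
  BK 2.7: (10.785,-2.627) -> (9.95,-5.195) [heading=72, draw]
]
Final: pos=(9.95,-5.195), heading=72, 8 segment(s) drawn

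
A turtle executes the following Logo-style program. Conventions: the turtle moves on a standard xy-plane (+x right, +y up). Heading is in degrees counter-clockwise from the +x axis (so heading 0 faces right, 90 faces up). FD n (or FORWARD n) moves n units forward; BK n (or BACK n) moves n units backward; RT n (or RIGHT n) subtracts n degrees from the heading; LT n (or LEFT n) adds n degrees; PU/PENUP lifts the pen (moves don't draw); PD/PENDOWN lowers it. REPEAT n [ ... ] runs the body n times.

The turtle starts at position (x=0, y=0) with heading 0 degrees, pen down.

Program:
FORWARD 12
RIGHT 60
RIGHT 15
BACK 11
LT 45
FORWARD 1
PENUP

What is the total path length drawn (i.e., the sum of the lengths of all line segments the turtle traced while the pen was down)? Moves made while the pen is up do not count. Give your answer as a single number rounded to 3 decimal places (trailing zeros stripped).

Answer: 24

Derivation:
Executing turtle program step by step:
Start: pos=(0,0), heading=0, pen down
FD 12: (0,0) -> (12,0) [heading=0, draw]
RT 60: heading 0 -> 300
RT 15: heading 300 -> 285
BK 11: (12,0) -> (9.153,10.625) [heading=285, draw]
LT 45: heading 285 -> 330
FD 1: (9.153,10.625) -> (10.019,10.125) [heading=330, draw]
PU: pen up
Final: pos=(10.019,10.125), heading=330, 3 segment(s) drawn

Segment lengths:
  seg 1: (0,0) -> (12,0), length = 12
  seg 2: (12,0) -> (9.153,10.625), length = 11
  seg 3: (9.153,10.625) -> (10.019,10.125), length = 1
Total = 24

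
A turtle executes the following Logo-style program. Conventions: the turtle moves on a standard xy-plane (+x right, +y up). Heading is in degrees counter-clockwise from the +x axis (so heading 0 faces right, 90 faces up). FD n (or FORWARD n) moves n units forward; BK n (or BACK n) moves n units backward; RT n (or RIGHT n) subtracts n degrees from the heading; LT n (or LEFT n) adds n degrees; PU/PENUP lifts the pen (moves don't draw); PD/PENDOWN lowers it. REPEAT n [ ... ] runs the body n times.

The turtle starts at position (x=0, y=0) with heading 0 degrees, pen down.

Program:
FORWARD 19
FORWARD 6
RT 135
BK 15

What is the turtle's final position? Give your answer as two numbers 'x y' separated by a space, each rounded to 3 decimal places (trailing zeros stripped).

Answer: 35.607 10.607

Derivation:
Executing turtle program step by step:
Start: pos=(0,0), heading=0, pen down
FD 19: (0,0) -> (19,0) [heading=0, draw]
FD 6: (19,0) -> (25,0) [heading=0, draw]
RT 135: heading 0 -> 225
BK 15: (25,0) -> (35.607,10.607) [heading=225, draw]
Final: pos=(35.607,10.607), heading=225, 3 segment(s) drawn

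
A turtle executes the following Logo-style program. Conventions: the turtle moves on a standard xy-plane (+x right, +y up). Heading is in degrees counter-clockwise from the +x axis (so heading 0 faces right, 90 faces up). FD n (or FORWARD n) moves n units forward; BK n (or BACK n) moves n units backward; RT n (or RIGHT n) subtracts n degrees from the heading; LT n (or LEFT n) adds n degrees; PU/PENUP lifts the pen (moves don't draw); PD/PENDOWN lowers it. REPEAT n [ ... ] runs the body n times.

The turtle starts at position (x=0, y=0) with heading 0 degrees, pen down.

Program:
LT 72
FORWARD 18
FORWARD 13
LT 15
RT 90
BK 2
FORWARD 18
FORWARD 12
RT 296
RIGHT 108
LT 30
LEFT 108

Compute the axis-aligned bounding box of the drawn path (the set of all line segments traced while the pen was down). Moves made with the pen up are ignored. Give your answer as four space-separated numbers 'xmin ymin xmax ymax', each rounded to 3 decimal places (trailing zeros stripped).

Answer: 0 0 37.541 29.587

Derivation:
Executing turtle program step by step:
Start: pos=(0,0), heading=0, pen down
LT 72: heading 0 -> 72
FD 18: (0,0) -> (5.562,17.119) [heading=72, draw]
FD 13: (5.562,17.119) -> (9.58,29.483) [heading=72, draw]
LT 15: heading 72 -> 87
RT 90: heading 87 -> 357
BK 2: (9.58,29.483) -> (7.582,29.587) [heading=357, draw]
FD 18: (7.582,29.587) -> (25.558,28.645) [heading=357, draw]
FD 12: (25.558,28.645) -> (37.541,28.017) [heading=357, draw]
RT 296: heading 357 -> 61
RT 108: heading 61 -> 313
LT 30: heading 313 -> 343
LT 108: heading 343 -> 91
Final: pos=(37.541,28.017), heading=91, 5 segment(s) drawn

Segment endpoints: x in {0, 5.562, 7.582, 9.58, 25.558, 37.541}, y in {0, 17.119, 28.017, 28.645, 29.483, 29.587}
xmin=0, ymin=0, xmax=37.541, ymax=29.587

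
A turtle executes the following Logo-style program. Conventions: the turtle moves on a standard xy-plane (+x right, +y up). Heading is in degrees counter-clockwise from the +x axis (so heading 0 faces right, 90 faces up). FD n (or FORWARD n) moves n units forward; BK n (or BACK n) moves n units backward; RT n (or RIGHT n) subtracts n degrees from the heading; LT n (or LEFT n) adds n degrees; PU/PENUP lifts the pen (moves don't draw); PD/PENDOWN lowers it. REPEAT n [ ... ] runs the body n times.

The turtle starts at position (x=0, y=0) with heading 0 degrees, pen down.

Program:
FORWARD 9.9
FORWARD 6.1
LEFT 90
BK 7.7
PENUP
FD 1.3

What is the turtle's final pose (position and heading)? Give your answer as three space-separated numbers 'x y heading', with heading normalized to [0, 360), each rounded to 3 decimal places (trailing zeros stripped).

Answer: 16 -6.4 90

Derivation:
Executing turtle program step by step:
Start: pos=(0,0), heading=0, pen down
FD 9.9: (0,0) -> (9.9,0) [heading=0, draw]
FD 6.1: (9.9,0) -> (16,0) [heading=0, draw]
LT 90: heading 0 -> 90
BK 7.7: (16,0) -> (16,-7.7) [heading=90, draw]
PU: pen up
FD 1.3: (16,-7.7) -> (16,-6.4) [heading=90, move]
Final: pos=(16,-6.4), heading=90, 3 segment(s) drawn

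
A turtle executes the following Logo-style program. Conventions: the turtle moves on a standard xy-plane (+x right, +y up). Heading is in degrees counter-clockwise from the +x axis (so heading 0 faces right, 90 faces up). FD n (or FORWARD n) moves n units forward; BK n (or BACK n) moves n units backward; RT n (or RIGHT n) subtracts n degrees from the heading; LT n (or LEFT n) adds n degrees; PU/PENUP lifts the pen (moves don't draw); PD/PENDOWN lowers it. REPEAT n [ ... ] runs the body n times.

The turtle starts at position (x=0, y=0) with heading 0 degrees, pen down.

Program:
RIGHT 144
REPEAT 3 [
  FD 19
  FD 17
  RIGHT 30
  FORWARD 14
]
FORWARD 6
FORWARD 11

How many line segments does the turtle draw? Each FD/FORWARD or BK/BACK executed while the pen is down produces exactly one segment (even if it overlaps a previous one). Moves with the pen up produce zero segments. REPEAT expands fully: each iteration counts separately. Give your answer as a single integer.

Answer: 11

Derivation:
Executing turtle program step by step:
Start: pos=(0,0), heading=0, pen down
RT 144: heading 0 -> 216
REPEAT 3 [
  -- iteration 1/3 --
  FD 19: (0,0) -> (-15.371,-11.168) [heading=216, draw]
  FD 17: (-15.371,-11.168) -> (-29.125,-21.16) [heading=216, draw]
  RT 30: heading 216 -> 186
  FD 14: (-29.125,-21.16) -> (-43.048,-22.624) [heading=186, draw]
  -- iteration 2/3 --
  FD 19: (-43.048,-22.624) -> (-61.944,-24.61) [heading=186, draw]
  FD 17: (-61.944,-24.61) -> (-78.851,-26.387) [heading=186, draw]
  RT 30: heading 186 -> 156
  FD 14: (-78.851,-26.387) -> (-91.64,-20.692) [heading=156, draw]
  -- iteration 3/3 --
  FD 19: (-91.64,-20.692) -> (-108.998,-12.964) [heading=156, draw]
  FD 17: (-108.998,-12.964) -> (-124.528,-6.05) [heading=156, draw]
  RT 30: heading 156 -> 126
  FD 14: (-124.528,-6.05) -> (-132.757,5.276) [heading=126, draw]
]
FD 6: (-132.757,5.276) -> (-136.284,10.13) [heading=126, draw]
FD 11: (-136.284,10.13) -> (-142.749,19.03) [heading=126, draw]
Final: pos=(-142.749,19.03), heading=126, 11 segment(s) drawn
Segments drawn: 11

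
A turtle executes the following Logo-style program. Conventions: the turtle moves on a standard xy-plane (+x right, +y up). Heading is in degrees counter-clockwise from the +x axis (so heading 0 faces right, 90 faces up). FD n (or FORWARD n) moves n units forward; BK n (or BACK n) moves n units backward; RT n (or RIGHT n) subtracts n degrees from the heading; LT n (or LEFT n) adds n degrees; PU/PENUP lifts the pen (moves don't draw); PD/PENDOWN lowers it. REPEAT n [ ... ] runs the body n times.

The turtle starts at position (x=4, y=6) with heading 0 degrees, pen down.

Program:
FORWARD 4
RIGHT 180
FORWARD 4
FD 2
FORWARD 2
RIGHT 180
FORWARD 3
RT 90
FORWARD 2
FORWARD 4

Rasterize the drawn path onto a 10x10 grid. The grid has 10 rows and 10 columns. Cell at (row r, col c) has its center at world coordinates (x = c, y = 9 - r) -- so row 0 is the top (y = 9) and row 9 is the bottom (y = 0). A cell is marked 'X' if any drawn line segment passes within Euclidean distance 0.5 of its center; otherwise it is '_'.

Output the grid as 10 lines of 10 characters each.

Answer: __________
__________
__________
XXXXXXXXX_
___X______
___X______
___X______
___X______
___X______
___X______

Derivation:
Segment 0: (4,6) -> (8,6)
Segment 1: (8,6) -> (4,6)
Segment 2: (4,6) -> (2,6)
Segment 3: (2,6) -> (0,6)
Segment 4: (0,6) -> (3,6)
Segment 5: (3,6) -> (3,4)
Segment 6: (3,4) -> (3,0)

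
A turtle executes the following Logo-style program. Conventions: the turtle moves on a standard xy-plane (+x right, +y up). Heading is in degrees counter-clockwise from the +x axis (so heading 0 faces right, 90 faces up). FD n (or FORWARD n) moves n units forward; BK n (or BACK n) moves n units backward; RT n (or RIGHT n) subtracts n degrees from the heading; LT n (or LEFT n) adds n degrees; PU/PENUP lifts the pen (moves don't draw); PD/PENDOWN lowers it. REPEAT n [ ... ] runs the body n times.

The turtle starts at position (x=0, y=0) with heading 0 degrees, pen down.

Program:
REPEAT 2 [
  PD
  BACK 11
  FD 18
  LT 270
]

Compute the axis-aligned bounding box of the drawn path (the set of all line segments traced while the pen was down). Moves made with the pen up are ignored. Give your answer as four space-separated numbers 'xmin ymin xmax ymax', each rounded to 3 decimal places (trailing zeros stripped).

Executing turtle program step by step:
Start: pos=(0,0), heading=0, pen down
REPEAT 2 [
  -- iteration 1/2 --
  PD: pen down
  BK 11: (0,0) -> (-11,0) [heading=0, draw]
  FD 18: (-11,0) -> (7,0) [heading=0, draw]
  LT 270: heading 0 -> 270
  -- iteration 2/2 --
  PD: pen down
  BK 11: (7,0) -> (7,11) [heading=270, draw]
  FD 18: (7,11) -> (7,-7) [heading=270, draw]
  LT 270: heading 270 -> 180
]
Final: pos=(7,-7), heading=180, 4 segment(s) drawn

Segment endpoints: x in {-11, 0, 7, 7, 7}, y in {-7, 0, 11}
xmin=-11, ymin=-7, xmax=7, ymax=11

Answer: -11 -7 7 11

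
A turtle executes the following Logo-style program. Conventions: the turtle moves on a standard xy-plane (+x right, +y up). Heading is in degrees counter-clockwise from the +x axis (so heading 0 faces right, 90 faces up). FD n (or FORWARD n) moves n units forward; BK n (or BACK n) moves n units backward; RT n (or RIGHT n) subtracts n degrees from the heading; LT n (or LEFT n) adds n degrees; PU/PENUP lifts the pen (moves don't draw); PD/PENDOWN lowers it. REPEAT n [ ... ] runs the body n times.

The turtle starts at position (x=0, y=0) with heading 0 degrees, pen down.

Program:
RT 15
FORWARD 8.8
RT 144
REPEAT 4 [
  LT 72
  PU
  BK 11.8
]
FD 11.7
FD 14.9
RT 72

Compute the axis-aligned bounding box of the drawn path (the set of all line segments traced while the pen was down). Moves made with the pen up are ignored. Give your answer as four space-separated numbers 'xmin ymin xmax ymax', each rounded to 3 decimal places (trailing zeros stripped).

Answer: 0 -2.278 8.5 0

Derivation:
Executing turtle program step by step:
Start: pos=(0,0), heading=0, pen down
RT 15: heading 0 -> 345
FD 8.8: (0,0) -> (8.5,-2.278) [heading=345, draw]
RT 144: heading 345 -> 201
REPEAT 4 [
  -- iteration 1/4 --
  LT 72: heading 201 -> 273
  PU: pen up
  BK 11.8: (8.5,-2.278) -> (7.883,9.506) [heading=273, move]
  -- iteration 2/4 --
  LT 72: heading 273 -> 345
  PU: pen up
  BK 11.8: (7.883,9.506) -> (-3.515,12.56) [heading=345, move]
  -- iteration 3/4 --
  LT 72: heading 345 -> 57
  PU: pen up
  BK 11.8: (-3.515,12.56) -> (-9.942,2.664) [heading=57, move]
  -- iteration 4/4 --
  LT 72: heading 57 -> 129
  PU: pen up
  BK 11.8: (-9.942,2.664) -> (-2.516,-6.506) [heading=129, move]
]
FD 11.7: (-2.516,-6.506) -> (-9.879,2.586) [heading=129, move]
FD 14.9: (-9.879,2.586) -> (-19.256,14.166) [heading=129, move]
RT 72: heading 129 -> 57
Final: pos=(-19.256,14.166), heading=57, 1 segment(s) drawn

Segment endpoints: x in {0, 8.5}, y in {-2.278, 0}
xmin=0, ymin=-2.278, xmax=8.5, ymax=0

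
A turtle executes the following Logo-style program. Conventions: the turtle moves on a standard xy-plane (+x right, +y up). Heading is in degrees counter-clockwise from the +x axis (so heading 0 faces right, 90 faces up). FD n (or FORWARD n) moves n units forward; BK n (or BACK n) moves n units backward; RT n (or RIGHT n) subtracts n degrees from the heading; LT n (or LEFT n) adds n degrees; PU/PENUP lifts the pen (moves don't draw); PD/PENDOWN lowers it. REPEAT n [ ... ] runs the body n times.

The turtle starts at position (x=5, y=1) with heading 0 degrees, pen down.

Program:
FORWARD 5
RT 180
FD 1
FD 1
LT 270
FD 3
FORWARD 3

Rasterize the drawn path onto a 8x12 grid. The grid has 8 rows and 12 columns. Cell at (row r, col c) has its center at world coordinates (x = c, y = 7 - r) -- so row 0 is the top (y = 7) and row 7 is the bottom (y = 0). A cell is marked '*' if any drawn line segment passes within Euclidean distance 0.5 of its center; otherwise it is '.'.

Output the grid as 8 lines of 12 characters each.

Answer: ........*...
........*...
........*...
........*...
........*...
........*...
.....******.
............

Derivation:
Segment 0: (5,1) -> (10,1)
Segment 1: (10,1) -> (9,1)
Segment 2: (9,1) -> (8,1)
Segment 3: (8,1) -> (8,4)
Segment 4: (8,4) -> (8,7)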